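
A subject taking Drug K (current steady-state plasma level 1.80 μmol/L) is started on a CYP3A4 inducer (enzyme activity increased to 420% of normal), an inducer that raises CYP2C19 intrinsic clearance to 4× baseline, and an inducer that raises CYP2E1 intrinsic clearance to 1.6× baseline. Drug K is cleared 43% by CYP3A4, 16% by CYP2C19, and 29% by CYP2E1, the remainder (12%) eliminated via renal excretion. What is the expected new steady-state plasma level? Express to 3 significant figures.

0.594 μmol/L

The CYP3A4 pathway (43% of clearance) increases to 4.2× activity: 0.43 × 4.2 = 1.806.
The CYP2C19 pathway (16% of clearance) rises to 4× activity: 0.16 × 4 = 0.64.
The CYP2E1 pathway (29% of clearance) rises to 1.6× activity: 0.29 × 1.6 = 0.464.
The remaining 12% of clearance is unaffected.
New clearance relative to baseline: 1.806 + 0.64 + 0.464 + 0.12 = 3.03.
New steady-state plasma level = 1.80 / 3.03 = 0.594 μmol/L (concentration scales inversely with clearance).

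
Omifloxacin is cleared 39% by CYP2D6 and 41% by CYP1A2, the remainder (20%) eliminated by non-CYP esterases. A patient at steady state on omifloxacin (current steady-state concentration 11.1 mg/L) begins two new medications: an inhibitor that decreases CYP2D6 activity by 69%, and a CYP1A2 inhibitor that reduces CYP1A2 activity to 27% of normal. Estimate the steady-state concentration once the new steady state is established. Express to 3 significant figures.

The CYP2D6 pathway (39% of clearance) falls to 0.31× activity: 0.39 × 0.31 = 0.1209.
The CYP1A2 pathway (41% of clearance) drops to 0.27× activity: 0.41 × 0.27 = 0.1107.
Non-CYP routes (20%) are unchanged.
New clearance relative to baseline: 0.1209 + 0.1107 + 0.2 = 0.4316.
Steady-state concentration ∝ 1/CL: new value = 11.1 / 0.4316 = 25.7 mg/L.

25.7 mg/L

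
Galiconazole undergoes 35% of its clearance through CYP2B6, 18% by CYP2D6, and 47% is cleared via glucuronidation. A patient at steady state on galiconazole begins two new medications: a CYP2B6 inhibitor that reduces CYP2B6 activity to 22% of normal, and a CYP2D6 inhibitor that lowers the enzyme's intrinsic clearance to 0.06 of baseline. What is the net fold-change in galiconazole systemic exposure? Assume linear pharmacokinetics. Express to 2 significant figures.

The CYP2B6 pathway (35% of clearance) drops to 0.22× activity: 0.35 × 0.22 = 0.077.
The CYP2D6 pathway (18% of clearance) falls to 0.06× activity: 0.18 × 0.06 = 0.0108.
The remaining 47% of clearance is unaffected.
CL_new/CL_old = 0.077 + 0.0108 + 0.47 = 0.5578.
Because systemic exposure varies inversely with clearance, the combined effect is 1 / 0.5578 = 1.8.

1.8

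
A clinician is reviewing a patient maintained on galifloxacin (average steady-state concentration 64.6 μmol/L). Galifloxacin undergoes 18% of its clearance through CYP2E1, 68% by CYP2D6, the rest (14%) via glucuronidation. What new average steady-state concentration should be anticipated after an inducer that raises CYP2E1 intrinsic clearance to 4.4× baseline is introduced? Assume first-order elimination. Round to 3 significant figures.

CYP2E1: 0.18 × 4.4 = 0.792
CYP2D6: 0.68 (unchanged)
Other: 0.14 (unchanged)
New clearance relative to baseline: 0.792 + 0.68 + 0.14 = 1.612.
New average steady-state concentration = baseline ÷ relative clearance = 64.6 / 1.612 = 40.1 μmol/L.

40.1 μmol/L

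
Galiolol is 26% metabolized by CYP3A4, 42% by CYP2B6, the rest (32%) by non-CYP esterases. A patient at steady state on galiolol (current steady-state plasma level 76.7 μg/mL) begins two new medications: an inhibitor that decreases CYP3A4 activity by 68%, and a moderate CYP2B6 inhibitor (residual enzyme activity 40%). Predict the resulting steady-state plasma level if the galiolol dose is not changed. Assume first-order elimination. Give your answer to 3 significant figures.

The CYP3A4 pathway (26% of clearance) is reduced to 0.32× activity: 0.26 × 0.32 = 0.0832.
The CYP2B6 pathway (42% of clearance) falls to 0.4× activity: 0.42 × 0.4 = 0.168.
The remaining 32% of clearance is unaffected.
Relative clearance = 0.0832 + 0.168 + 0.32 = 0.5712.
New steady-state plasma level = 76.7 / 0.5712 = 134 μg/mL (concentration scales inversely with clearance).

134 μg/mL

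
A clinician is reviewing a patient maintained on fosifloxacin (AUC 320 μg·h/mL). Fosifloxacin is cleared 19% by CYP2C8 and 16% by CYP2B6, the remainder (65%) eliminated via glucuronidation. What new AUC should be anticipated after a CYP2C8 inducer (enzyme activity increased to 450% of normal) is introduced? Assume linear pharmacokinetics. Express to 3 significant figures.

192 μg·h/mL

The CYP2C8 pathway (19% of clearance) is boosted to 4.5× activity: 0.19 × 4.5 = 0.855.
CYP2B6 (16%) and the residual 65% are unaffected.
Relative clearance = 0.855 + 0.16 + 0.65 = 1.665.
With dosing unchanged, AUC scales as 1/CL: 320 / 1.665 = 192 μg·h/mL.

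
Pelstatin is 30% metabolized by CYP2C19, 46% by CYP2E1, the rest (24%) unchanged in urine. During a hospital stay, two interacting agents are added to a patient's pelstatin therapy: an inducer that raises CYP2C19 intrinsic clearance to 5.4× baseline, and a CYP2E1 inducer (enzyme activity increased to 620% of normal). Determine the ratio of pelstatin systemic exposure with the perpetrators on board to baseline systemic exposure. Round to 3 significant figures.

The CYP2C19 pathway (30% of clearance) is boosted to 5.4× activity: 0.3 × 5.4 = 1.62.
The CYP2E1 pathway (46% of clearance) increases to 6.2× activity: 0.46 × 6.2 = 2.852.
Non-CYP routes (24%) are unchanged.
CL_new/CL_old = 1.62 + 2.852 + 0.24 = 4.712.
Because systemic exposure varies inversely with clearance, the combined effect is 1 / 4.712 = 0.212.

0.212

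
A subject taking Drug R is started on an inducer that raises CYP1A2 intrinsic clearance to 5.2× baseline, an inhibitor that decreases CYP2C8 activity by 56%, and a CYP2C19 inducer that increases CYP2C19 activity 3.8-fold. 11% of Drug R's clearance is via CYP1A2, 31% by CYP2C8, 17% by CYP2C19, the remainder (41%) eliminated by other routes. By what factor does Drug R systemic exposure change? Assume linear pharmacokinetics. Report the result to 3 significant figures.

The CYP1A2 pathway (11% of clearance) rises to 5.2× activity: 0.11 × 5.2 = 0.572.
The CYP2C8 pathway (31% of clearance) falls to 0.44× activity: 0.31 × 0.44 = 0.1364.
The CYP2C19 pathway (17% of clearance) is boosted to 3.8× activity: 0.17 × 3.8 = 0.646.
Non-CYP routes (41%) are unchanged.
CL_new/CL_old = 0.572 + 0.1364 + 0.646 + 0.41 = 1.7644.
Net systemic exposure ratio = 1 / 1.7644 = 0.567.

0.567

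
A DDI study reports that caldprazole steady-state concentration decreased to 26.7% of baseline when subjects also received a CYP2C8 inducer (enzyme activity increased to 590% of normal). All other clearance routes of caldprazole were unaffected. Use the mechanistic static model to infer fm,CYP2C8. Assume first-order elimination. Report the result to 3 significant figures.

Write x for the fraction cleared via CYP2C8. The observed steady-state concentration change means clearance rose to 1/0.267 = 3.745 of baseline.
Setting x·5.9 + (1 − x) = 3.745 and solving: x = (3.745 − 1)/(5.9 − 1) = 0.560.

0.560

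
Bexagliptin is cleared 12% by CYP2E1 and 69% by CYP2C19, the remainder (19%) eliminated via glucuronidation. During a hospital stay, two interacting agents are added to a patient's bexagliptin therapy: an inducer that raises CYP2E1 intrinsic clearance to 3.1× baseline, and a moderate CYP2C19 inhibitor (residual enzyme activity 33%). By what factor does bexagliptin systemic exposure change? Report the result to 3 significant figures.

1.27

The CYP2E1 pathway (12% of clearance) increases to 3.1× activity: 0.12 × 3.1 = 0.372.
The CYP2C19 pathway (69% of clearance) falls to 0.33× activity: 0.69 × 0.33 = 0.2277.
Non-CYP routes (19%) are unchanged.
New clearance relative to baseline: 0.372 + 0.2277 + 0.19 = 0.7897.
Systemic exposure ∝ 1/CL: fold-change = 1 / 0.7897 = 1.27.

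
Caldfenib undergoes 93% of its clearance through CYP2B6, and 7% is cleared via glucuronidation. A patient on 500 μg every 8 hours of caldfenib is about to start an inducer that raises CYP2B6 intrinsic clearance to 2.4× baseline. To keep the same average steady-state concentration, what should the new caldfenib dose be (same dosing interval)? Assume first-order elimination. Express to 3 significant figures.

CYP2B6: 0.93 × 2.4 = 2.232
Other: 0.07 (unchanged)
New clearance relative to baseline: 2.232 + 0.07 = 2.302.
Exposure is unchanged when dose changes in proportion to clearance. New dose = 500 μg × 2.302 = 1.15 × 10³ μg.

1.15 × 10³ μg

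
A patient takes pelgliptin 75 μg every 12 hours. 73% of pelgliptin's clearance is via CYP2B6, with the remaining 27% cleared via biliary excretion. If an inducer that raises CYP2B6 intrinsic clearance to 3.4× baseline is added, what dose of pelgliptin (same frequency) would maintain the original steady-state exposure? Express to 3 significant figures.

206 μg

CYP2B6: 0.73 × 3.4 = 2.482
Other: 0.27 (unchanged)
New clearance relative to baseline: 2.482 + 0.27 = 2.752.
To maintain the same steady-state level, dose must scale with clearance: new dose = 75 × 2.752 = 206 μg.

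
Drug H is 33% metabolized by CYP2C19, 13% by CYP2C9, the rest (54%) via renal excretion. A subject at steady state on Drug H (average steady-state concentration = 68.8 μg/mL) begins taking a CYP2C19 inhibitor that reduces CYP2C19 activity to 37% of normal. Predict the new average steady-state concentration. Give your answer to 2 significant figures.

87 μg/mL

The CYP2C19 pathway (33% of clearance) drops to 0.37× activity: 0.33 × 0.37 = 0.1221.
CYP2C9 (13%) and the residual 54% are unaffected.
CL_new/CL_old = 0.1221 + 0.13 + 0.54 = 0.7921.
With dosing unchanged, average steady-state concentration scales as 1/CL: 68.8 / 0.7921 = 87 μg/mL.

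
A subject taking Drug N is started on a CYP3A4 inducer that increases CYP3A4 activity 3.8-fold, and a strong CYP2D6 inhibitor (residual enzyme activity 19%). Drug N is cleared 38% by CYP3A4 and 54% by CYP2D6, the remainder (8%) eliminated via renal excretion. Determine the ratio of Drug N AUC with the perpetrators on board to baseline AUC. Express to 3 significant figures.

The CYP3A4 pathway (38% of clearance) rises to 3.8× activity: 0.38 × 3.8 = 1.444.
The CYP2D6 pathway (54% of clearance) falls to 0.19× activity: 0.54 × 0.19 = 0.1026.
Non-CYP routes (8%) are unchanged.
New clearance relative to baseline: 1.444 + 0.1026 + 0.08 = 1.6266.
Because AUC varies inversely with clearance, the combined effect is 1 / 1.6266 = 0.615.

0.615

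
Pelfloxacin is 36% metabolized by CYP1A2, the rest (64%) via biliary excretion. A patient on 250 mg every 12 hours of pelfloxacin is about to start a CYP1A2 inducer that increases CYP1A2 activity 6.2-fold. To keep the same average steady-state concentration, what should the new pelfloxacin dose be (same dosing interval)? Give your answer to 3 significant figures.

718 mg

The CYP1A2 pathway (36% of clearance) increases to 6.2× activity: 0.36 × 6.2 = 2.232.
The remaining 64% of clearance is unaffected.
New clearance relative to baseline: 2.232 + 0.64 = 2.872.
Exposure is unchanged when dose changes in proportion to clearance. New dose = 250 mg × 2.872 = 718 mg.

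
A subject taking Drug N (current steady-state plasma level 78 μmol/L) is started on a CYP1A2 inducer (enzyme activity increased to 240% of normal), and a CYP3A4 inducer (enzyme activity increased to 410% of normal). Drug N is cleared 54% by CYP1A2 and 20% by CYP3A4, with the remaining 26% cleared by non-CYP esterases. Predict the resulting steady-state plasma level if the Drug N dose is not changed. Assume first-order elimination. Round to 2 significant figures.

33 μmol/L

The CYP1A2 pathway (54% of clearance) rises to 2.4× activity: 0.54 × 2.4 = 1.296.
The CYP3A4 pathway (20% of clearance) increases to 4.1× activity: 0.2 × 4.1 = 0.82.
Non-CYP routes (26%) are unchanged.
Relative clearance = 1.296 + 0.82 + 0.26 = 2.376.
Dividing the baseline by the relative clearance: 78 / 2.376 = 33 μmol/L.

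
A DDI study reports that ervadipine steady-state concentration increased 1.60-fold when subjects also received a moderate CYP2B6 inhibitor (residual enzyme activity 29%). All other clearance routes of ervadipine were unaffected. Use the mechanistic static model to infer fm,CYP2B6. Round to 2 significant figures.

Let x = fm,CYP2B6. Because steady-state concentration ∝ 1/CL, relative clearance fell to 1/1.60 = 0.625.
Setting x·0.29 + (1 − x) = 0.625 and solving: x = (0.625 − 1)/(0.29 − 1) = 0.53.

0.53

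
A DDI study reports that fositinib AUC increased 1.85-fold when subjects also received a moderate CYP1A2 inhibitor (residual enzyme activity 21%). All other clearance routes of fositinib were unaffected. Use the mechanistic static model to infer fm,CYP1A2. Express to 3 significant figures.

CL'/CL = 1 / 1.85 = 0.5405
0.21·fm + (1 − fm) = 0.5405
fm = (0.5405 − 1) / (0.21 − 1) = 0.582

0.582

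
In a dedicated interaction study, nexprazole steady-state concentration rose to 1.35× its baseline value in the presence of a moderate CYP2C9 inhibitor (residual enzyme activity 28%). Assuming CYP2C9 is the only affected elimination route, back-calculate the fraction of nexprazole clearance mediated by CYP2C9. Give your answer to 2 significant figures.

0.36

Write x for the fraction cleared via CYP2C9. The observed steady-state concentration change means clearance fell to 1/1.35 = 0.7407 of baseline.
Only the CYP2C9 route changed, so 0.7407 = x·0.28 + (1 − x), giving x = 0.36.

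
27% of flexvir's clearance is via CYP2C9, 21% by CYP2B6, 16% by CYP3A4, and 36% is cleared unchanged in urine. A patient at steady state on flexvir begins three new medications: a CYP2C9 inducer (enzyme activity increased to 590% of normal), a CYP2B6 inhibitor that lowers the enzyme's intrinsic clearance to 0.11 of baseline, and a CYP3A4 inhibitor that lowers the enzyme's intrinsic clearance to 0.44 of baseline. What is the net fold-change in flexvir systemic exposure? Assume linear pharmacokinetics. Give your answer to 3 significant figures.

0.489

The CYP2C9 pathway (27% of clearance) increases to 5.9× activity: 0.27 × 5.9 = 1.593.
The CYP2B6 pathway (21% of clearance) is reduced to 0.11× activity: 0.21 × 0.11 = 0.0231.
The CYP3A4 pathway (16% of clearance) is reduced to 0.44× activity: 0.16 × 0.44 = 0.0704.
The remaining 36% of clearance is unaffected.
CL_new/CL_old = 1.593 + 0.0231 + 0.0704 + 0.36 = 2.0465.
Systemic exposure ∝ 1/CL: fold-change = 1 / 2.0465 = 0.489.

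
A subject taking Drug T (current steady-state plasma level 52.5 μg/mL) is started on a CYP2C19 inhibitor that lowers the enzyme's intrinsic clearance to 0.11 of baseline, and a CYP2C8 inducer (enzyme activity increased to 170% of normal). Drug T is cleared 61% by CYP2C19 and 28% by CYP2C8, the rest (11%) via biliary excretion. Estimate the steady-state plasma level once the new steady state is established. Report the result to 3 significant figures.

80.4 μg/mL

The CYP2C19 pathway (61% of clearance) drops to 0.11× activity: 0.61 × 0.11 = 0.0671.
The CYP2C8 pathway (28% of clearance) rises to 1.7× activity: 0.28 × 1.7 = 0.476.
Non-CYP routes (11%) are unchanged.
Relative clearance = 0.0671 + 0.476 + 0.11 = 0.6531.
Dividing the baseline by the relative clearance: 52.5 / 0.6531 = 80.4 μg/mL.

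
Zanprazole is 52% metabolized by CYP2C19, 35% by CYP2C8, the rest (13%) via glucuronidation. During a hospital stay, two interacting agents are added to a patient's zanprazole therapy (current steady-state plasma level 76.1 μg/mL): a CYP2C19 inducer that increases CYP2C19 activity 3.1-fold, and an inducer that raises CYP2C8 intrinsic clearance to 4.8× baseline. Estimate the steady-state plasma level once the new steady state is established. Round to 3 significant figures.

CYP2C19: 0.52 × 3.1 = 1.612
CYP2C8: 0.35 × 4.8 = 1.68
Other: 0.13 (unchanged)
Relative clearance = 1.612 + 1.68 + 0.13 = 3.422.
Steady-state plasma level ∝ 1/CL: new value = 76.1 / 3.422 = 22.2 μg/mL.

22.2 μg/mL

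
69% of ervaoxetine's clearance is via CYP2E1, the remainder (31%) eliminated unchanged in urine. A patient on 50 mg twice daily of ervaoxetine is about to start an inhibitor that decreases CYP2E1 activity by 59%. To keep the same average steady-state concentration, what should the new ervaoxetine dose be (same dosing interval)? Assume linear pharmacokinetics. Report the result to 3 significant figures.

CYP2E1: 0.69 × 0.41 = 0.2829
Other: 0.31 (unchanged)
Relative clearance = 0.2829 + 0.31 = 0.5929.
Css,avg = (dose rate)/CL, so holding Css fixed requires dose ∝ CL: 50 × 0.5929 = 29.6 mg.

29.6 mg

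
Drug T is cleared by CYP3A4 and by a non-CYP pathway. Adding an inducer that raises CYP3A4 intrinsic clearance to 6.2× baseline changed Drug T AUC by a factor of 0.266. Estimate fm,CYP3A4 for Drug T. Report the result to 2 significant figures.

CL'/CL = 1 / 0.266 = 3.759
6.2·fm + (1 − fm) = 3.759
fm = (3.759 − 1) / (6.2 − 1) = 0.53

0.53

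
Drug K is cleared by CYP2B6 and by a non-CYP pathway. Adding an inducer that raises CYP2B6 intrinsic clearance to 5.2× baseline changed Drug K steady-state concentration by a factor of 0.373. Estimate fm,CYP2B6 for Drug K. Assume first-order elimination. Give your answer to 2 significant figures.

CL'/CL = 1 / 0.373 = 2.681
5.2·fm + (1 − fm) = 2.681
fm = (2.681 − 1) / (5.2 − 1) = 0.40

0.40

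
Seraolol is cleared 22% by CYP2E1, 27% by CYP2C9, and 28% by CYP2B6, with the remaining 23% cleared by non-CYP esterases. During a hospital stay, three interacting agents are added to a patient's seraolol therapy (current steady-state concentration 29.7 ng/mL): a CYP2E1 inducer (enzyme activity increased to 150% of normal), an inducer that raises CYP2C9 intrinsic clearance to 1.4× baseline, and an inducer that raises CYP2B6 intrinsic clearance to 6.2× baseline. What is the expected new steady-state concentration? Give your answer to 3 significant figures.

11.1 ng/mL

CYP2E1: 0.22 × 1.5 = 0.33
CYP2C9: 0.27 × 1.4 = 0.378
CYP2B6: 0.28 × 6.2 = 1.736
Other: 0.23 (unchanged)
Relative clearance = 0.33 + 0.378 + 1.736 + 0.23 = 2.674.
New steady-state concentration = 29.7 / 2.674 = 11.1 ng/mL (concentration scales inversely with clearance).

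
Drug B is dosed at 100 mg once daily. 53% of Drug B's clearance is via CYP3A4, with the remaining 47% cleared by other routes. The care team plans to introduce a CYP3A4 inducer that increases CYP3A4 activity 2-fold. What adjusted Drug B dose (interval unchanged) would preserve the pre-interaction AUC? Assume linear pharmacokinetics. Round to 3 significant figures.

153 mg

The CYP3A4 pathway (53% of clearance) rises to 2× activity: 0.53 × 2 = 1.06.
The remaining 47% of clearance is unaffected.
New clearance relative to baseline: 1.06 + 0.47 = 1.53.
Exposure is unchanged when dose changes in proportion to clearance. New dose = 100 mg × 1.53 = 153 mg.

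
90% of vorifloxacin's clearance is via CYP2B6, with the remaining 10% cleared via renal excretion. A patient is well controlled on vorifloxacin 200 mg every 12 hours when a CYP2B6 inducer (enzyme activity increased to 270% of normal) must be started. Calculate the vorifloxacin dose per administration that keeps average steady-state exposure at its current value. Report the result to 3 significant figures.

506 mg

The CYP2B6 pathway (90% of clearance) rises to 2.7× activity: 0.9 × 2.7 = 2.43.
Non-CYP routes (10%) are unchanged.
New clearance relative to baseline: 2.43 + 0.1 = 2.53.
Css,avg = (dose rate)/CL, so holding Css fixed requires dose ∝ CL: 200 × 2.53 = 506 mg.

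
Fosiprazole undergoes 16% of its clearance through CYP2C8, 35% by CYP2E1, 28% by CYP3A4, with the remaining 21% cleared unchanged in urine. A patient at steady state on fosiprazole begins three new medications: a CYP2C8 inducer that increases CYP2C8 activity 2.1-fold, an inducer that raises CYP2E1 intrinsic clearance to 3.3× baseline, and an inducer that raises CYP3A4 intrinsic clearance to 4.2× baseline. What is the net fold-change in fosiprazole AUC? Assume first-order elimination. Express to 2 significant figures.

The CYP2C8 pathway (16% of clearance) increases to 2.1× activity: 0.16 × 2.1 = 0.336.
The CYP2E1 pathway (35% of clearance) rises to 3.3× activity: 0.35 × 3.3 = 1.155.
The CYP3A4 pathway (28% of clearance) increases to 4.2× activity: 0.28 × 4.2 = 1.176.
Non-CYP routes (21%) are unchanged.
Relative clearance = 0.336 + 1.155 + 1.176 + 0.21 = 2.877.
Net AUC ratio = 1 / 2.877 = 0.35.

0.35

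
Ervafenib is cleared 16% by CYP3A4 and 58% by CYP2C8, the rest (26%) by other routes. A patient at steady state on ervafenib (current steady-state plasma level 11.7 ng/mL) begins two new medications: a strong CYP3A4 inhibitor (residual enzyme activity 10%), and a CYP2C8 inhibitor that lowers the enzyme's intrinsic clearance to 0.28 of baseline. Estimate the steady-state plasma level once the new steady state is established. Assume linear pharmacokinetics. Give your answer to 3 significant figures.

The CYP3A4 pathway (16% of clearance) drops to 0.1× activity: 0.16 × 0.1 = 0.016.
The CYP2C8 pathway (58% of clearance) is reduced to 0.28× activity: 0.58 × 0.28 = 0.1624.
Non-CYP routes (26%) are unchanged.
New clearance relative to baseline: 0.016 + 0.1624 + 0.26 = 0.4384.
Steady-state plasma level ∝ 1/CL: new value = 11.7 / 0.4384 = 26.7 ng/mL.

26.7 ng/mL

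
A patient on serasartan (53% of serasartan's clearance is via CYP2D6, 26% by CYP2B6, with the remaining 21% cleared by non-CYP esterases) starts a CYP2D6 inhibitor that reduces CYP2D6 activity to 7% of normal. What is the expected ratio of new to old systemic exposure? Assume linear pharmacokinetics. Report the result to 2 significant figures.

2.0

The CYP2D6 pathway (53% of clearance) drops to 0.07× activity: 0.53 × 0.07 = 0.0371.
CYP2B6 (26%) and the residual 21% are unaffected.
CL_new/CL_old = 0.0371 + 0.26 + 0.21 = 0.5071.
Since systemic exposure ∝ 1/CL, the ratio is 1 / 0.5071 = 2.0.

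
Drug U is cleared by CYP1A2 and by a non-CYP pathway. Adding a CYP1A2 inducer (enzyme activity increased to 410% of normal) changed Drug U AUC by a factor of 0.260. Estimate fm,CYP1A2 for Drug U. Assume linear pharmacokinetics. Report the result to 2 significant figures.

Let x = fm,CYP1A2. Because AUC ∝ 1/CL, relative clearance rose to 1/0.260 = 3.846.
Setting x·4.1 + (1 − x) = 3.846 and solving: x = (3.846 − 1)/(4.1 − 1) = 0.92.

0.92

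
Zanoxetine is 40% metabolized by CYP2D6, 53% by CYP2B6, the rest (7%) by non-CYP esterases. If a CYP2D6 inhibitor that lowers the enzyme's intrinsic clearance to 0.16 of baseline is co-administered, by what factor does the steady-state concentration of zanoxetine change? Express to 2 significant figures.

1.5

The CYP2D6 pathway (40% of clearance) falls to 0.16× activity: 0.4 × 0.16 = 0.064.
CYP2B6 (53%) and the residual 7% are unaffected.
Relative clearance = 0.064 + 0.53 + 0.07 = 0.664.
Since steady-state concentration ∝ 1/CL, the ratio is 1 / 0.664 = 1.5.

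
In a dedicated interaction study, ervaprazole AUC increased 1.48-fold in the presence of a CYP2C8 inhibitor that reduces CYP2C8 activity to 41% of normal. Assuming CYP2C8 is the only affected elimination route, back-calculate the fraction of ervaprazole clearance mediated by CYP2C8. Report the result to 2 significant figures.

0.55

Write x for the fraction cleared via CYP2C8. The observed AUC change means clearance fell to 1/1.48 = 0.6757 of baseline.
Setting x·0.41 + (1 − x) = 0.6757 and solving: x = (0.6757 − 1)/(0.41 − 1) = 0.55.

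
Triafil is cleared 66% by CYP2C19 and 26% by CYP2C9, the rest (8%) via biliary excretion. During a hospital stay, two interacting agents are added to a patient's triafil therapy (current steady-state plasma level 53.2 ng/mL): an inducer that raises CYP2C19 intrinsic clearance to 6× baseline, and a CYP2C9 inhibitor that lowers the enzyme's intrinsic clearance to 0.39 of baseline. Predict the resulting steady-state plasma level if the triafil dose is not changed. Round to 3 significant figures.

The CYP2C19 pathway (66% of clearance) rises to 6× activity: 0.66 × 6 = 3.96.
The CYP2C9 pathway (26% of clearance) falls to 0.39× activity: 0.26 × 0.39 = 0.1014.
Non-CYP routes (8%) are unchanged.
CL_new/CL_old = 3.96 + 0.1014 + 0.08 = 4.1414.
Dividing the baseline by the relative clearance: 53.2 / 4.1414 = 12.8 ng/mL.

12.8 ng/mL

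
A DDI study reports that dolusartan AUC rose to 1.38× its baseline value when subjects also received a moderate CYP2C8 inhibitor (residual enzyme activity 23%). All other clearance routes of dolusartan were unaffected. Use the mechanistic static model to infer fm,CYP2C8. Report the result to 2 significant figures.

CL'/CL = 1 / 1.38 = 0.7246
0.23·fm + (1 − fm) = 0.7246
fm = (0.7246 − 1) / (0.23 − 1) = 0.36

0.36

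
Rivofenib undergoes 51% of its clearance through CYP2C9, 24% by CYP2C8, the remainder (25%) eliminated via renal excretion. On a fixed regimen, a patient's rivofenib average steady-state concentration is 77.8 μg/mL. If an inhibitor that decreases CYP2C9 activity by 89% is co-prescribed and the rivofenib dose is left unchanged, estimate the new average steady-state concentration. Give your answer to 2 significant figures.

1.4 × 10² μg/mL

The CYP2C9 pathway (51% of clearance) drops to 0.11× activity: 0.51 × 0.11 = 0.0561.
CYP2C8 (24%) and the residual 25% are unaffected.
CL_new/CL_old = 0.0561 + 0.24 + 0.25 = 0.5461.
Average steady-state concentration ∝ 1/CL, so new value = 77.8 / 0.5461 = 1.4 × 10² μg/mL.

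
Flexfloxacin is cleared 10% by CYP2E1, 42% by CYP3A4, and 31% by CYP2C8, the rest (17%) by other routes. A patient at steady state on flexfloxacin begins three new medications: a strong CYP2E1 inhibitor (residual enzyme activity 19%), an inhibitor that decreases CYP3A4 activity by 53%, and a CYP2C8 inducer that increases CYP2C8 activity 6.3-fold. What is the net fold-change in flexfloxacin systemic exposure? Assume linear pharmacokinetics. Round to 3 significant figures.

The CYP2E1 pathway (10% of clearance) is reduced to 0.19× activity: 0.1 × 0.19 = 0.019.
The CYP3A4 pathway (42% of clearance) falls to 0.47× activity: 0.42 × 0.47 = 0.1974.
The CYP2C8 pathway (31% of clearance) is boosted to 6.3× activity: 0.31 × 6.3 = 1.953.
Non-CYP routes (17%) are unchanged.
New clearance relative to baseline: 0.019 + 0.1974 + 1.953 + 0.17 = 2.3394.
Net systemic exposure ratio = 1 / 2.3394 = 0.427.

0.427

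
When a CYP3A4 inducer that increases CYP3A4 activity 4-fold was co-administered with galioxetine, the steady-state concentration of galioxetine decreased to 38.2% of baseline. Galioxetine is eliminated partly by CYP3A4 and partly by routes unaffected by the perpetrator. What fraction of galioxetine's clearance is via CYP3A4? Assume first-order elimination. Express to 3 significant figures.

0.539

Write x for the fraction cleared via CYP3A4. The observed steady-state concentration change means clearance rose to 1/0.382 = 2.618 of baseline.
Setting x·4 + (1 − x) = 2.618 and solving: x = (2.618 − 1)/(4 − 1) = 0.539.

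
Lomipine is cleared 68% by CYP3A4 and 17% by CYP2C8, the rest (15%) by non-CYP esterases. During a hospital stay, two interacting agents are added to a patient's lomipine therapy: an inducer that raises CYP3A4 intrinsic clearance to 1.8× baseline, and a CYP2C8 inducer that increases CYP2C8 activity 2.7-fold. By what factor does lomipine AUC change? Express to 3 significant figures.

0.546

CYP3A4: 0.68 × 1.8 = 1.224
CYP2C8: 0.17 × 2.7 = 0.459
Other: 0.15 (unchanged)
New clearance relative to baseline: 1.224 + 0.459 + 0.15 = 1.833.
Net AUC ratio = 1 / 1.833 = 0.546.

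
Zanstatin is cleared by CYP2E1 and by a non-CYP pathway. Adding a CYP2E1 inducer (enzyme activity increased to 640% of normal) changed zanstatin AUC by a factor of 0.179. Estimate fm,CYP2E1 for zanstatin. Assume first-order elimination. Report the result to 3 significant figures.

0.849

Write x for the fraction cleared via CYP2E1. The observed AUC change means clearance rose to 1/0.179 = 5.587 of baseline.
Setting x·6.4 + (1 − x) = 5.587 and solving: x = (5.587 − 1)/(6.4 − 1) = 0.849.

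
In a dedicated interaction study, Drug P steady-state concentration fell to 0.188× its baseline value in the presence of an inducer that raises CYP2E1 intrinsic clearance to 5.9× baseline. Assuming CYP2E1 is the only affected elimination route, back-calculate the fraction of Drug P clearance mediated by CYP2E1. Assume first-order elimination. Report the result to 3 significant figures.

0.881

Call the CYP2E1 fraction fm. After the interaction, CL_new/CL_old = fm × 5.9 + (1 − fm).
Steady-state concentration ratio = 1 / (new CL fraction), so new CL fraction = 1 / 0.188 = 5.319.
fm × 5.9 + 1 − fm = 5.319  ⇒  fm × (5.9 − 1) = 4.319  ⇒  fm = 0.881.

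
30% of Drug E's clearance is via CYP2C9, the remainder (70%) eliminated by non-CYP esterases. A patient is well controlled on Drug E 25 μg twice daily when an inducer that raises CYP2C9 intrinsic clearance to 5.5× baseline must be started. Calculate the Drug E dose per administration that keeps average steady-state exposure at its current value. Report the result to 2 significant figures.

CYP2C9: 0.3 × 5.5 = 1.65
Other: 0.7 (unchanged)
New clearance relative to baseline: 1.65 + 0.7 = 2.35.
To maintain the same steady-state level, dose must scale with clearance: new dose = 25 × 2.35 = 59 μg.

59 μg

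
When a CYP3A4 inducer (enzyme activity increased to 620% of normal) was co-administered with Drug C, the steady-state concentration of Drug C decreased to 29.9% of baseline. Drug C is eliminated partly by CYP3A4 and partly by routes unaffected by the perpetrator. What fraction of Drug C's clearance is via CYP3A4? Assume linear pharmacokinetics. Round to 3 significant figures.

0.451

Call the CYP3A4 fraction fm. After the interaction, CL_new/CL_old = fm × 6.2 + (1 − fm).
Steady-state concentration ratio = 1 / (new CL fraction), so new CL fraction = 1 / 0.299 = 3.344.
fm × 6.2 + 1 − fm = 3.344  ⇒  fm × (6.2 − 1) = 2.344  ⇒  fm = 0.451.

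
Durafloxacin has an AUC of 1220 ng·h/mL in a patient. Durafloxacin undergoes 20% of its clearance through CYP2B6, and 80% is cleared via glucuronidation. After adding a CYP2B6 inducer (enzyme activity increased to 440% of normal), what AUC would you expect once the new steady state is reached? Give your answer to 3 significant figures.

The CYP2B6 pathway (20% of clearance) is boosted to 4.4× activity: 0.2 × 4.4 = 0.88.
Non-CYP routes (80%) are unchanged.
CL_new/CL_old = 0.88 + 0.8 = 1.68.
With dosing unchanged, AUC scales as 1/CL: 1220 / 1.68 = 726 ng·h/mL.

726 ng·h/mL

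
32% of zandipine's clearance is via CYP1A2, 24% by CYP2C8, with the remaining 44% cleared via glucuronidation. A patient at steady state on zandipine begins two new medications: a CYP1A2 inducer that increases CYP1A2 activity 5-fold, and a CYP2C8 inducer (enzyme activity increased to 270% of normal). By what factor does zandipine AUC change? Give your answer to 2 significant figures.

The CYP1A2 pathway (32% of clearance) increases to 5× activity: 0.32 × 5 = 1.6.
The CYP2C8 pathway (24% of clearance) is boosted to 2.7× activity: 0.24 × 2.7 = 0.648.
The remaining 44% of clearance is unaffected.
New clearance relative to baseline: 1.6 + 0.648 + 0.44 = 2.688.
AUC ∝ 1/CL: fold-change = 1 / 2.688 = 0.37.

0.37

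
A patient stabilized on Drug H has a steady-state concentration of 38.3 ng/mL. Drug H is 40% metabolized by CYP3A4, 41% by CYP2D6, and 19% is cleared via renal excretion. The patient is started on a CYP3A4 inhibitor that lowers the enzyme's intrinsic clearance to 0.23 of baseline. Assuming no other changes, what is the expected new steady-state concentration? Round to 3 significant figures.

55.3 ng/mL

CYP3A4: 0.4 × 0.23 = 0.092
CYP2D6: 0.41 (unchanged)
Other: 0.19 (unchanged)
CL_new/CL_old = 0.092 + 0.41 + 0.19 = 0.692.
Steady-state concentration ∝ 1/CL, so new value = 38.3 / 0.692 = 55.3 ng/mL.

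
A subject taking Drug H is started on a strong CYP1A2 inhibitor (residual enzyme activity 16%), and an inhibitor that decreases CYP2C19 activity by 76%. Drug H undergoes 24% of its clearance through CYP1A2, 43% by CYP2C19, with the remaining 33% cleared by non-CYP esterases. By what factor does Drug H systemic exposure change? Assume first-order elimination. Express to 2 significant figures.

The CYP1A2 pathway (24% of clearance) falls to 0.16× activity: 0.24 × 0.16 = 0.0384.
The CYP2C19 pathway (43% of clearance) is reduced to 0.24× activity: 0.43 × 0.24 = 0.1032.
Non-CYP routes (33%) are unchanged.
New clearance relative to baseline: 0.0384 + 0.1032 + 0.33 = 0.4716.
Systemic exposure ∝ 1/CL: fold-change = 1 / 0.4716 = 2.1.

2.1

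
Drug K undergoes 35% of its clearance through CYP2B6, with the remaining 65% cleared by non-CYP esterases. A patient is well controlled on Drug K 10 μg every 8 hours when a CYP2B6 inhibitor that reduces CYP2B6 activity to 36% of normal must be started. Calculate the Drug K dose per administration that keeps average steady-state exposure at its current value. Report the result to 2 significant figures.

The CYP2B6 pathway (35% of clearance) drops to 0.36× activity: 0.35 × 0.36 = 0.126.
Non-CYP routes (65%) are unchanged.
CL_new/CL_old = 0.126 + 0.65 = 0.776.
Exposure is unchanged when dose changes in proportion to clearance. New dose = 10 μg × 0.776 = 7.8 μg.

7.8 μg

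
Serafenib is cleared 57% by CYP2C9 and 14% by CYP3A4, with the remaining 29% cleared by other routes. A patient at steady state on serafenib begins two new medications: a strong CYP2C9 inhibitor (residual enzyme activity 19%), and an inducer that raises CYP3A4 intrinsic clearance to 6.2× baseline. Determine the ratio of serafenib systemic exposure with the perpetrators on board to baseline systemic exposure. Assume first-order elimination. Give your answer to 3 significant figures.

The CYP2C9 pathway (57% of clearance) falls to 0.19× activity: 0.57 × 0.19 = 0.1083.
The CYP3A4 pathway (14% of clearance) is boosted to 6.2× activity: 0.14 × 6.2 = 0.868.
The remaining 29% of clearance is unaffected.
New clearance relative to baseline: 0.1083 + 0.868 + 0.29 = 1.2663.
Because systemic exposure varies inversely with clearance, the combined effect is 1 / 1.2663 = 0.790.

0.790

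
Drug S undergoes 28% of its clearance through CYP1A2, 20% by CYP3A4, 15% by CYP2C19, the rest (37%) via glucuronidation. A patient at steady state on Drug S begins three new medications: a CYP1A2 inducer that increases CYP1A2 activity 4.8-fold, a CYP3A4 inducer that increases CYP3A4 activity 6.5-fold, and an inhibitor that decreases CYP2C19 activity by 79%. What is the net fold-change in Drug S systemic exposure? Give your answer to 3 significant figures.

0.328

CYP1A2: 0.28 × 4.8 = 1.344
CYP3A4: 0.2 × 6.5 = 1.3
CYP2C19: 0.15 × 0.21 = 0.0315
Other: 0.37 (unchanged)
CL_new/CL_old = 1.344 + 1.3 + 0.0315 + 0.37 = 3.0455.
Systemic exposure ∝ 1/CL: fold-change = 1 / 3.0455 = 0.328.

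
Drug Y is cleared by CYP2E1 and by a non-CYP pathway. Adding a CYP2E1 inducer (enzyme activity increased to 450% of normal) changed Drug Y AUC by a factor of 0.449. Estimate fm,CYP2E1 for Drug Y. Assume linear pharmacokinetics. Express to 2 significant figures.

Let x = fm,CYP2E1. Because AUC ∝ 1/CL, relative clearance rose to 1/0.449 = 2.227.
Setting x·4.5 + (1 − x) = 2.227 and solving: x = (2.227 − 1)/(4.5 − 1) = 0.35.

0.35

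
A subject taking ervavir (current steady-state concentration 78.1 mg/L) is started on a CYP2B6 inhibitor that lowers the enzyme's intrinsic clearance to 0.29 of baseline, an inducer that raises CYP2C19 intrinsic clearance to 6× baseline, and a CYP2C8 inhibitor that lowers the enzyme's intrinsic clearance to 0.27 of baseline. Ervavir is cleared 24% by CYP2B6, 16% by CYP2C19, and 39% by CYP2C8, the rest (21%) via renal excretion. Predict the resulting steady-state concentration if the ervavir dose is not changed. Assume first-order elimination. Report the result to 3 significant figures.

58.1 mg/L

The CYP2B6 pathway (24% of clearance) drops to 0.29× activity: 0.24 × 0.29 = 0.0696.
The CYP2C19 pathway (16% of clearance) increases to 6× activity: 0.16 × 6 = 0.96.
The CYP2C8 pathway (39% of clearance) drops to 0.27× activity: 0.39 × 0.27 = 0.1053.
Non-CYP routes (21%) are unchanged.
CL_new/CL_old = 0.0696 + 0.96 + 0.1053 + 0.21 = 1.3449.
Dividing the baseline by the relative clearance: 78.1 / 1.3449 = 58.1 mg/L.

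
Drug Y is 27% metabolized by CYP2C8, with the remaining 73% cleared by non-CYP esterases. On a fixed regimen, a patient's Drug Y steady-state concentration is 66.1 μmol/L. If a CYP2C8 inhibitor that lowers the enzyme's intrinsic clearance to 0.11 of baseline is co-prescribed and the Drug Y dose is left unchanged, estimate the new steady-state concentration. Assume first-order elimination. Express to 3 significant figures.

The CYP2C8 pathway (27% of clearance) drops to 0.11× activity: 0.27 × 0.11 = 0.0297.
Non-CYP routes (73%) are unchanged.
Relative clearance = 0.0297 + 0.73 = 0.7597.
With dosing unchanged, steady-state concentration scales as 1/CL: 66.1 / 0.7597 = 87.0 μmol/L.

87.0 μmol/L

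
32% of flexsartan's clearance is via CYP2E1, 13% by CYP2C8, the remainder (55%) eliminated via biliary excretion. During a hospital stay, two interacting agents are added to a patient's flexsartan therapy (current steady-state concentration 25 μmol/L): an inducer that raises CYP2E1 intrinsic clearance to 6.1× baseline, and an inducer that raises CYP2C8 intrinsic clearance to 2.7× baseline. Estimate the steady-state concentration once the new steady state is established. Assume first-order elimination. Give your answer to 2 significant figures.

The CYP2E1 pathway (32% of clearance) increases to 6.1× activity: 0.32 × 6.1 = 1.952.
The CYP2C8 pathway (13% of clearance) rises to 2.7× activity: 0.13 × 2.7 = 0.351.
The remaining 55% of clearance is unaffected.
Relative clearance = 1.952 + 0.351 + 0.55 = 2.853.
Dividing the baseline by the relative clearance: 25 / 2.853 = 8.8 μmol/L.

8.8 μmol/L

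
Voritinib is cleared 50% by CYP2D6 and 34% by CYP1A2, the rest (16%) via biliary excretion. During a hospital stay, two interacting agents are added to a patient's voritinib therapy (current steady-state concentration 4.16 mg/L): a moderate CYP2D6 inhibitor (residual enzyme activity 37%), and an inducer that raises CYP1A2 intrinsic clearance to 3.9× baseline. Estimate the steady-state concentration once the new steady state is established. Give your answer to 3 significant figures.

The CYP2D6 pathway (50% of clearance) drops to 0.37× activity: 0.5 × 0.37 = 0.185.
The CYP1A2 pathway (34% of clearance) rises to 3.9× activity: 0.34 × 3.9 = 1.326.
Non-CYP routes (16%) are unchanged.
CL_new/CL_old = 0.185 + 1.326 + 0.16 = 1.671.
New steady-state concentration = 4.16 / 1.671 = 2.49 mg/L (concentration scales inversely with clearance).

2.49 mg/L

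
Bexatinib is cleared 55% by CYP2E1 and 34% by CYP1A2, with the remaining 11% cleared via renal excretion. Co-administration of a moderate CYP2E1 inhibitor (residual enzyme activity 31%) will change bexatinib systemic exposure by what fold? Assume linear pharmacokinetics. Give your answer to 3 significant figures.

CYP2E1: 0.55 × 0.31 = 0.1705
CYP1A2: 0.34 (unchanged)
Other: 0.11 (unchanged)
New clearance relative to baseline: 0.1705 + 0.34 + 0.11 = 0.6205.
Systemic exposure ratio = CL_old/CL_new = 1 / 0.6205 = 1.61.

1.61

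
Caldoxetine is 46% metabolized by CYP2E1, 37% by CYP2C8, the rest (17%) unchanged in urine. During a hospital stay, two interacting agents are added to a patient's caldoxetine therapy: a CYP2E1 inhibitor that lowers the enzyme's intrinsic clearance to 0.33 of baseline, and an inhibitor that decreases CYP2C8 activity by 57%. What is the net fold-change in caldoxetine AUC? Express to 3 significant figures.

CYP2E1: 0.46 × 0.33 = 0.1518
CYP2C8: 0.37 × 0.43 = 0.1591
Other: 0.17 (unchanged)
Relative clearance = 0.1518 + 0.1591 + 0.17 = 0.4809.
Net AUC ratio = 1 / 0.4809 = 2.08.

2.08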